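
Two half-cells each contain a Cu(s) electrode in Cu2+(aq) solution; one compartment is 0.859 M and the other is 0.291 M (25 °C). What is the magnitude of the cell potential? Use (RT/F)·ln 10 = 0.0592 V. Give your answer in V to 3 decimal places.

For a concentration cell E°cell = 0, since both electrodes use the same couple.
The compartment with the higher Cu2+(aq) concentration (0.859 M) acts as the cathode; ions are reduced there and produced at the dilute (0.291 M) anode.
With n = 2, Ecell = −(0.0592/2)·log([dilute]/[conc]) = −(0.0592/2)·log(0.291/0.859) = +0.014 V.

0.014 V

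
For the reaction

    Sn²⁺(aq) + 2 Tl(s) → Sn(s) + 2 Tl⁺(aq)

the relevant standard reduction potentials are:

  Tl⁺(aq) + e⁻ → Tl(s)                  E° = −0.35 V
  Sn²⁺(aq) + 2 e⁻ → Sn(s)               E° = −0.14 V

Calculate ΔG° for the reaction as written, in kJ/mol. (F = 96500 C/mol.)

In the reaction as written Sn²⁺(aq) is reduced, so the Sn²⁺/Sn couple is the cathode and Tl⁺/Tl is the anode.
E°cell = −0.14 − (−0.35) = +0.21 V; balancing electrons gives n = 2.
ΔG° = −nFE°cell = −(2)(96500)(+0.21) J/mol = −40.5 kJ/mol.

−40.5 kJ/mol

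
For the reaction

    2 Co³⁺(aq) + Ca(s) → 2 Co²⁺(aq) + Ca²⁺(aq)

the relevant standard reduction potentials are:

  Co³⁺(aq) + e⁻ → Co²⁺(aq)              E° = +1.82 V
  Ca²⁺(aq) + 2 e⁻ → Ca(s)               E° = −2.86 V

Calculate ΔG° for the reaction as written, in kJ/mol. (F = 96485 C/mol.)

In the reaction as written Co³⁺(aq) is reduced, so the Co³⁺/Co²⁺ couple is the cathode and Ca²⁺/Ca is the anode.
E°cell = +1.82 − (−2.86) = +4.68 V; balancing electrons gives n = 2.
ΔG° = −nFE°cell = −(2)(96485)(+4.68) J/mol = −903 kJ/mol.

−903 kJ/mol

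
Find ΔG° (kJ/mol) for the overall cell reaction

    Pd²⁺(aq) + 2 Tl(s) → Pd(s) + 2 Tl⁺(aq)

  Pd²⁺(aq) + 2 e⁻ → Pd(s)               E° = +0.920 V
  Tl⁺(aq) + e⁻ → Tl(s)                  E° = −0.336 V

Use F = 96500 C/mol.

In the reaction as written Pd²⁺(aq) is reduced, so the Pd²⁺/Pd couple is the cathode and Tl⁺/Tl is the anode.
E°cell = +0.920 − (−0.336) = +1.256 V; balancing electrons gives n = 2.
ΔG° = −nFE°cell = −(2)(96500)(+1.256) J/mol = −242 kJ/mol.

−242 kJ/mol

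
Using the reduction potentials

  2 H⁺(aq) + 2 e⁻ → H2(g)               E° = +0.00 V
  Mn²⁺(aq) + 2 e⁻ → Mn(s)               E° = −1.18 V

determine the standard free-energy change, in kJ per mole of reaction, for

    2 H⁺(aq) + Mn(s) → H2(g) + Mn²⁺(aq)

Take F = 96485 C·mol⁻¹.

In the reaction as written H⁺(aq) is reduced, so the 2H⁺/H₂ couple is the cathode and Mn²⁺/Mn is the anode.
E°cell = +0.00 − (−1.18) = +1.18 V; balancing electrons gives n = 2.
ΔG° = −nFE°cell = −(2)(96485)(+1.18) J/mol = −228 kJ/mol.

−228 kJ/mol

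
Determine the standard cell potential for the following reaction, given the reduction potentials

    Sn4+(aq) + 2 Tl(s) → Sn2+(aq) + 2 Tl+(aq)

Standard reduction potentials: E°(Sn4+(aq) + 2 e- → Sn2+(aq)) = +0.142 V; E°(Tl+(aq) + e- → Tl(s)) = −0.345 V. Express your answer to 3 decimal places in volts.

In the reaction as written, Sn4+(aq) is reduced (cathode) and Tl+(aq) is produced by oxidation at the anode.
E°cell = E°(cathode) − E°(anode) = +0.142 − (−0.345) = +0.487 V.
The positive value indicates the reaction is spontaneous as written.

+0.487 V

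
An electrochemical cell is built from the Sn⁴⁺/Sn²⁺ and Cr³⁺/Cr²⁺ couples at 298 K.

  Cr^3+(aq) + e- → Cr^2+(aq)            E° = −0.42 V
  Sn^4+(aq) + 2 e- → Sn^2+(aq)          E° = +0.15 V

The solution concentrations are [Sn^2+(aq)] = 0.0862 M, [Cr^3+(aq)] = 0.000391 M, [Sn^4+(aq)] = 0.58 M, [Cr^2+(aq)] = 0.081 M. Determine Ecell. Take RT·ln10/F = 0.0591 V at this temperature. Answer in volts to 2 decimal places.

The Sn⁴⁺/Sn²⁺ couple has the more positive E°, so it is the cathode; Cr³⁺/Cr²⁺ is the anode.
E°cell = E°cat − E°an = +0.15 − (−0.42) = +0.57 V; n = 2.
The balanced reaction is Sn^4+(aq) + 2 Cr^2+(aq) → Sn^2+(aq) + 2 Cr^3+(aq), so Q = ([Sn^2+(aq)]·[Cr^3+(aq)]^2) / ([Sn^4+(aq)]·[Cr^2+(aq)]^2) = 3.46×10^−6 and log Q = −5.461.
E = E° − (0.0591/n)·log Q = +0.57 − (0.0591/2)(−5.461) = +0.73 V.

+0.73 V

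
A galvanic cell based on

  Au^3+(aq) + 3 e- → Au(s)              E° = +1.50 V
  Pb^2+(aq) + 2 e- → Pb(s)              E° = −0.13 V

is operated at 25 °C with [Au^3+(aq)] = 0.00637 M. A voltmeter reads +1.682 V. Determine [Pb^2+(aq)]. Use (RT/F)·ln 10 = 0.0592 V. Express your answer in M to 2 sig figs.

0.00060 M

The Au³⁺/Au couple has the larger reduction potential, so it is the cathode: E°cell = +1.50 − (−0.13) = +1.63 V and n = 6.
Since E = E° − (0.0592/n)·log Q, log Q = n(E° − E)/0.0592 = −5.270.
The balanced reaction is 2 Au^3+(aq) + 3 Pb(s) → 2 Au(s) + 3 Pb^2+(aq), so Q = [Pb^2+(aq)]^3 / [Au^3+(aq)]^2.
Isolating [Pb^2+(aq)] in Q = 10^{−5.270} yields log [Pb^2+(aq)] = −3.221, i.e. 0.00060 M.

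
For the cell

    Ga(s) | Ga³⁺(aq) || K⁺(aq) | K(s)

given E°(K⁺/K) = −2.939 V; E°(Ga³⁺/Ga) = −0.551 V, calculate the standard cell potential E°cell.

−2.388 V

By convention the left-hand electrode in cell notation is the anode (oxidation) and the right-hand electrode is the cathode (reduction).
E°cell = E°(right) − E°(left) = −2.939 − (−0.551) = −2.388 V.
The negative sign shows that, as written, the cell would require an external voltage to drive the reaction.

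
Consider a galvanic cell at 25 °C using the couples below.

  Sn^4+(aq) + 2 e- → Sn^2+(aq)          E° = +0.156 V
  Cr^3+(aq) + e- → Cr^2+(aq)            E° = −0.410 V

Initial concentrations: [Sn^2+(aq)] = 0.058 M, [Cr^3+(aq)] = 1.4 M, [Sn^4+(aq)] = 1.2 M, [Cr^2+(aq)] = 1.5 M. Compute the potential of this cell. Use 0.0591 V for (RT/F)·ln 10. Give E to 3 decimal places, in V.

+0.607 V

The Sn⁴⁺/Sn²⁺ couple has the more positive E°, so it is the cathode; Cr³⁺/Cr²⁺ is the anode.
E°cell = +0.156 − (−0.410) = +0.566 V, with n = 2 electrons transferred.
The balanced reaction is Sn^4+(aq) + 2 Cr^2+(aq) → Sn^2+(aq) + 2 Cr^3+(aq), so Q = ([Sn^2+(aq)]·[Cr^3+(aq)]^2) / ([Sn^4+(aq)]·[Cr^2+(aq)]^2) = 0.0421 and log Q = −1.376.
Applying E = E° − (RT ln10/nF)·log Q gives +0.566 − (0.0591/2)(−1.376) = +0.607 V.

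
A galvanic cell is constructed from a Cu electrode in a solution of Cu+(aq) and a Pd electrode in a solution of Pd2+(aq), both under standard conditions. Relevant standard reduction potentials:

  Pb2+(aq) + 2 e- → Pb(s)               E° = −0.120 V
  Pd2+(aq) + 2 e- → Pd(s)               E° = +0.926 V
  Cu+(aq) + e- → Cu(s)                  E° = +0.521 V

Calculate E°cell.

Of the two couples in this cell, the one with the more positive reduction potential is reduced at the cathode: here that is Pd²⁺/Pd (+0.926 V); Cu⁺/Cu (+0.521 V) is the anode.
E°cell = E°(cathode) − E°(anode) = +0.926 − (+0.521) = +0.405 V.

+0.405 V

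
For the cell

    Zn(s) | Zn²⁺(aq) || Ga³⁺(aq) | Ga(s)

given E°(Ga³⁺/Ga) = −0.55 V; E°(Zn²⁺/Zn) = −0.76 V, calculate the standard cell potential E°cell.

By convention the left-hand electrode in cell notation is the anode (oxidation) and the right-hand electrode is the cathode (reduction).
E°cell = E°(right) − E°(left) = −0.55 − (−0.76) = +0.21 V.

+0.21 V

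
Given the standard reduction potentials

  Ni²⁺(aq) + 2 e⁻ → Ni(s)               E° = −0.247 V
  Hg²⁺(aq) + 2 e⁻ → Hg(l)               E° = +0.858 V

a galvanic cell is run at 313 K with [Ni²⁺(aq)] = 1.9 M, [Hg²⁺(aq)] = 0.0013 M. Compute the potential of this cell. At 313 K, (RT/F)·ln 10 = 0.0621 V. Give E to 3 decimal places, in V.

+1.007 V

Hg²⁺/Hg is reduced (cathode, E° = +0.858 V) and Ni²⁺/Ni is oxidized (anode).
The standard potential is +0.858 − (−0.247) = +1.105 V and the balanced reaction transfers n = 2 electrons.
For the overall reaction Hg²⁺(aq) + Ni(s) → Hg(l) + Ni²⁺(aq), Q = [Ni²⁺(aq)] / [Hg²⁺(aq)] = 1.46×10^3, giving log Q = 3.165.
Applying E = E° − (RT ln10/nF)·log Q gives +1.105 − (0.0621/2)(3.165) = +1.007 V.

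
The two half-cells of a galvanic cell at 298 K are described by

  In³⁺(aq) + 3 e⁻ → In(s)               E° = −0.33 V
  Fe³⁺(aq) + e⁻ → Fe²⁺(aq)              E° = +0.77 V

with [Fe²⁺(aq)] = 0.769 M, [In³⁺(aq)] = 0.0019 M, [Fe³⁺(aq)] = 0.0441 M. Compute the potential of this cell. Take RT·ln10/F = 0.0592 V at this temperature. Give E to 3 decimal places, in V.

+1.080 V

The Fe³⁺/Fe²⁺ couple has the more positive E°, so it is the cathode; In³⁺/In is the anode.
E°cell = +0.77 − (−0.33) = +1.10 V, with n = 3 electrons transferred.
For the overall reaction 3 Fe³⁺(aq) + In(s) → 3 Fe²⁺(aq) + In³⁺(aq), Q = ([Fe²⁺(aq)]^3·[In³⁺(aq)]) / [Fe³⁺(aq)]^3 = 10.1, giving log Q = 1.003.
Applying E = E° − (RT ln10/nF)·log Q gives +1.10 − (0.0592/3)(1.003) = +1.080 V.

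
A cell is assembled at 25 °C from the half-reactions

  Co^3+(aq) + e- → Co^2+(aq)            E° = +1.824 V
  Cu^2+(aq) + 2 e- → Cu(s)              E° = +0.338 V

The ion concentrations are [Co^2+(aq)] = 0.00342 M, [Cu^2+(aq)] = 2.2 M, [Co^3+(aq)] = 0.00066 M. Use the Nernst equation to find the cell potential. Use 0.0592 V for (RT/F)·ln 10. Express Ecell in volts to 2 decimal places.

+1.43 V

The Co³⁺/Co²⁺ couple has the more positive E°, so it is the cathode; Cu²⁺/Cu is the anode.
E°cell = E°cat − E°an = +1.824 − (+0.338) = +1.486 V; n = 2.
The balanced reaction is 2 Co^3+(aq) + Cu(s) → 2 Co^2+(aq) + Cu^2+(aq), so Q = ([Co^2+(aq)]^2·[Cu^2+(aq)]) / [Co^3+(aq)]^2 = 59.1 and log Q = 1.771.
By the Nernst equation, E = +1.486 − (0.0592/2)·(1.771) = +1.43 V.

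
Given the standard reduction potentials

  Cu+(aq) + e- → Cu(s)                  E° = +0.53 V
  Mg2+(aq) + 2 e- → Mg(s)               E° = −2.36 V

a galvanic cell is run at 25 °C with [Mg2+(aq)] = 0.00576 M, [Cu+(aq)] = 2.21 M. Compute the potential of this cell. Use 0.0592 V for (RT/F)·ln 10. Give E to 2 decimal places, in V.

Since E°(Cu⁺/Cu) > E°(Mg²⁺/Mg), Cu⁺/Cu serves as the cathode.
E°cell = +0.53 − (−2.36) = +2.89 V, with n = 2 electrons transferred.
Balancing gives 2 Cu+(aq) + Mg(s) → 2 Cu(s) + Mg2+(aq); hence Q = [Mg2+(aq)] / [Cu+(aq)]^2 = 0.00118 (log Q = −2.928).
By the Nernst equation, E = +2.89 − (0.0592/2)·(−2.928) = +2.98 V.

+2.98 V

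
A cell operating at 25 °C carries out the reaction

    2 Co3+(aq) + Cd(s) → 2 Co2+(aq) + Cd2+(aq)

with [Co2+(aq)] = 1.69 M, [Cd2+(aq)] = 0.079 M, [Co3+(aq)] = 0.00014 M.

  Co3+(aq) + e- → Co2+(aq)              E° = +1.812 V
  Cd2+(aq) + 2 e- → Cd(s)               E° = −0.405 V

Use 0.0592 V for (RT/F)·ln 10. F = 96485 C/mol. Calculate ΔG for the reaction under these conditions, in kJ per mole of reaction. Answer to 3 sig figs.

−387 kJ/mol

E°cell = +1.812 − (−0.405) = +2.217 V; the balanced reaction transfers n = 2 electrons.
Q = ([Co2+(aq)]^2·[Cd2+(aq)]) / [Co3+(aq)]^2 = 1.15×10^7, so log Q = 7.061 and E = +2.217 − (0.0592/2)(7.061) = +2.0080 V.
ΔG = −nFE = −(2)(96485)(+2.0080) J/mol = −387 kJ/mol.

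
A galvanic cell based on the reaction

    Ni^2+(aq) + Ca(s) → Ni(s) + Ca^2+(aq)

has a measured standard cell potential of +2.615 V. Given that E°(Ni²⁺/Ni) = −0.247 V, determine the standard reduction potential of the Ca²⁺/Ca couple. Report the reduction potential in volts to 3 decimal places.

In the reaction as written the Ni²⁺/Ni couple is reduced (cathode) and Ca²⁺/Ca is oxidized (anode), so E°cell = E°(Ni²⁺/Ni) − E°(Ca²⁺/Ca).
E°(Ca²⁺/Ca) = E°(cathode) − E°cell = −0.247 − (+2.615) = −2.862 V.

−2.862 V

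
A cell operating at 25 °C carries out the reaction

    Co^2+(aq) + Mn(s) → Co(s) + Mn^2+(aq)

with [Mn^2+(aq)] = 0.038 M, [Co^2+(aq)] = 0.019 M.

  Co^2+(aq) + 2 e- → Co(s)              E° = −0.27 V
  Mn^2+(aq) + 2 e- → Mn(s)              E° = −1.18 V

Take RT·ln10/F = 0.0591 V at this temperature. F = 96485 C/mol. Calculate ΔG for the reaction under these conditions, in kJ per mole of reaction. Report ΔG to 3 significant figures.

E°cell = −0.27 − (−1.18) = +0.91 V; the balanced reaction transfers n = 2 electrons.
Here Q = [Mn^2+(aq)] / [Co^2+(aq)] = 2 (log Q = 0.301), giving E = +0.91 − (0.0591/2)·(0.301) = +0.9011 V.
Then ΔG = −nFE = −2 × 96485 × +0.9011 J/mol = −174 kJ/mol.

−174 kJ/mol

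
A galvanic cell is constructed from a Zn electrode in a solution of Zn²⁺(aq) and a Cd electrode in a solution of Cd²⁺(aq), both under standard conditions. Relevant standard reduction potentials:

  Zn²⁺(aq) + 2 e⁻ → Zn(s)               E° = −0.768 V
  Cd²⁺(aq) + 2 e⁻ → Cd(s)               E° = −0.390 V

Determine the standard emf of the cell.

The Cd²⁺/Cd couple has the higher E°, so Cd ion is reduced (cathode) and Zn is oxidized (anode).
E°cell = E°(cathode) − E°(anode) = −0.390 − (−0.768) = +0.378 V.

+0.378 V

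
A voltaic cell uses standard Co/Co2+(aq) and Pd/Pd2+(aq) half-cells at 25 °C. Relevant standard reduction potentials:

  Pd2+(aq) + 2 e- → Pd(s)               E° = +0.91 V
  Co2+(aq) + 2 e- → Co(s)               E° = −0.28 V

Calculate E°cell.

Of the two couples in this cell, the one with the more positive reduction potential is reduced at the cathode: here that is Pd²⁺/Pd (+0.91 V); Co²⁺/Co (−0.28 V) is the anode.
E°cell = E°(cathode) − E°(anode) = +0.91 − (−0.28) = +1.19 V.

+1.19 V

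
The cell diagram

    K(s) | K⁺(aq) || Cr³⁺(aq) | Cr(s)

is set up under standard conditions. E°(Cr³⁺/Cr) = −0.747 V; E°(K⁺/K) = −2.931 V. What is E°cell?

+2.184 V

By convention the left-hand electrode in cell notation is the anode (oxidation) and the right-hand electrode is the cathode (reduction).
E°cell = E°(right) − E°(left) = −0.747 − (−2.931) = +2.184 V.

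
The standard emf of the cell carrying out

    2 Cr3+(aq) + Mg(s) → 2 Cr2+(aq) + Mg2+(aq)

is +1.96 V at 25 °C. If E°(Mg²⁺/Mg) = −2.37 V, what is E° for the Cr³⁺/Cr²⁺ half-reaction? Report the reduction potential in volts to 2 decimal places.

−0.41 V

In the reaction as written the Cr³⁺/Cr²⁺ couple is reduced (cathode) and Mg²⁺/Mg is oxidized (anode), so E°cell = E°(Cr³⁺/Cr²⁺) − E°(Mg²⁺/Mg).
E°(Cr³⁺/Cr²⁺) = E°cell + E°(anode) = +1.96 + (−2.37) = −0.41 V.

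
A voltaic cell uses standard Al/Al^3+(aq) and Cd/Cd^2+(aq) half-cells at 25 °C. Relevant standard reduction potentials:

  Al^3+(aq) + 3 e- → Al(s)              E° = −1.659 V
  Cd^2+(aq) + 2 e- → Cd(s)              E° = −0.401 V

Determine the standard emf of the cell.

Of the two couples in this cell, the one with the more positive reduction potential is reduced at the cathode: here that is Cd²⁺/Cd (−0.401 V); Al³⁺/Al (−1.659 V) is the anode.
E°cell = E°(cathode) − E°(anode) = −0.401 − (−1.659) = +1.258 V.

+1.258 V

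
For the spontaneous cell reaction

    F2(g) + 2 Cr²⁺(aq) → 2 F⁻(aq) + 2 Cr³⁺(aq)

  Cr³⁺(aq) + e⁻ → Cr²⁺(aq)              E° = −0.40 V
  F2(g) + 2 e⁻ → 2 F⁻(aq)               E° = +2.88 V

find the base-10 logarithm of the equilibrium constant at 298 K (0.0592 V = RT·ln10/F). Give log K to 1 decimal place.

The F₂/F⁻ couple is reduced (cathode); E°cell = +2.88 − (−0.40) = +3.28 V with n = 2.
At equilibrium E = 0, so log K = nE°cell / 0.0592 = (2)(+3.28) / 0.0592 = 110.8.

log K = 110.8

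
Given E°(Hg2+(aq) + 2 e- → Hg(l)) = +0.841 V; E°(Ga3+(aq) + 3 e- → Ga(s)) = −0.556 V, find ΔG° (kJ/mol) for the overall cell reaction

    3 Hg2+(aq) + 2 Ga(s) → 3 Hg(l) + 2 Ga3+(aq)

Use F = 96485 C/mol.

In the reaction as written Hg2+(aq) is reduced, so the Hg²⁺/Hg couple is the cathode and Ga³⁺/Ga is the anode.
E°cell = +0.841 − (−0.556) = +1.397 V; balancing electrons gives n = 6.
ΔG° = −nFE°cell = −(6)(96485)(+1.397) J/mol = −809 kJ/mol.

−809 kJ/mol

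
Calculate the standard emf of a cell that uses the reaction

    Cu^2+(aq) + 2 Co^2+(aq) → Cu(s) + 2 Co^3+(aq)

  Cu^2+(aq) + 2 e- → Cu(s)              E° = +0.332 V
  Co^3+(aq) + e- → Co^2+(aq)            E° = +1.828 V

Cu^2+(aq) gains electrons, so the Cu²⁺/Cu couple is the cathode; the Co³⁺/Co²⁺ couple is the anode.
E°cell = E°(cathode) − E°(anode) = +0.332 − (+1.828) = −1.496 V.

−1.496 V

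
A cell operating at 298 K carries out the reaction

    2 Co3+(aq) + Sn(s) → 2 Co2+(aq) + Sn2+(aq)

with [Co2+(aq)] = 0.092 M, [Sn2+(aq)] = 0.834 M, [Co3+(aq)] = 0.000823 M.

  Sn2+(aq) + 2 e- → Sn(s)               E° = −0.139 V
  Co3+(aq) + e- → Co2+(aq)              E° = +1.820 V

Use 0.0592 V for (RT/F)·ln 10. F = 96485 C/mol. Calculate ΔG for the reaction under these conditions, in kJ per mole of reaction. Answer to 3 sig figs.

The standard cell potential is +1.820 − (−0.139) = +1.959 V, with n = 2 electrons in the balanced equation.
Here Q = ([Co2+(aq)]^2·[Sn2+(aq)]) / [Co3+(aq)]^2 = 1.04×10^4 (log Q = 4.018), giving E = +1.959 − (0.0592/2)·(4.018) = +1.8401 V.
ΔG = −nFE = −(2)(96485)(+1.8401) J/mol = −355 kJ/mol.

−355 kJ/mol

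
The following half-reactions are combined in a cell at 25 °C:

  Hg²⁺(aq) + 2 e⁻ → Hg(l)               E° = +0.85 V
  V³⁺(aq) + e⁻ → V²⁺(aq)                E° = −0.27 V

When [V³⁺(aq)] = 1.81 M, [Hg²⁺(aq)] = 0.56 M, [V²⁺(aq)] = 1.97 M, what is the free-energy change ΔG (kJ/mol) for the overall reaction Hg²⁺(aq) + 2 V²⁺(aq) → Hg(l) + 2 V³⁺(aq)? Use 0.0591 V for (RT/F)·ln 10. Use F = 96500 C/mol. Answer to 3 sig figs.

−215 kJ/mol

E°cell = +0.85 − (−0.27) = +1.12 V; the balanced reaction transfers n = 2 electrons.
The reaction quotient is [V³⁺(aq)]^2 / ([Hg²⁺(aq)]·[V²⁺(aq)]^2) = 1.51; by Nernst, E = +1.12 − (0.0591/2)(0.178) = +1.1147 V.
ΔG = −nFE = −(2)(96500)(+1.1147) J/mol = −215 kJ/mol.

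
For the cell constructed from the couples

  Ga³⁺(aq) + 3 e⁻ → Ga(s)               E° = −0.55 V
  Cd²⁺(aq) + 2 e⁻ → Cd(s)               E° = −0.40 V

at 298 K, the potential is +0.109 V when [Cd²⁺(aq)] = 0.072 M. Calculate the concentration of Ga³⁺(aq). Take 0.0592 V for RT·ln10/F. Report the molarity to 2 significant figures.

Cd²⁺/Cd is the cathode (higher E°); E°cell = −0.40 − (−0.55) = +0.15 V with n = 6.
Rearranging E = E° − (0.0592/n)·log Q gives log Q = 6(+0.15 − (+0.109))/0.0592 = 4.155.
The balanced reaction is 3 Cd²⁺(aq) + 2 Ga(s) → 3 Cd(s) + 2 Ga³⁺(aq), so Q = [Ga³⁺(aq)]^2 / [Cd²⁺(aq)]^3.
Solving for the unknown gives log [Ga³⁺(aq)] = 0.363, so [Ga³⁺(aq)] ≈ 2.3 M.

2.3 M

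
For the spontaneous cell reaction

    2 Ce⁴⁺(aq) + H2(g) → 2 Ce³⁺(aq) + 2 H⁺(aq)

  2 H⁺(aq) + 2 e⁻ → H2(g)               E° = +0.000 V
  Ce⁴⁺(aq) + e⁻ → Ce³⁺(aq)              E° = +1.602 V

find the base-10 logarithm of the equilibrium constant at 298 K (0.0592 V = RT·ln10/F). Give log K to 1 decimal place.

log K = 54.1

The Ce⁴⁺/Ce³⁺ couple is reduced (cathode); E°cell = +1.602 − (+0.000) = +1.602 V with n = 2.
At equilibrium E = 0, so log K = nE°cell / 0.0592 = (2)(+1.602) / 0.0592 = 54.1.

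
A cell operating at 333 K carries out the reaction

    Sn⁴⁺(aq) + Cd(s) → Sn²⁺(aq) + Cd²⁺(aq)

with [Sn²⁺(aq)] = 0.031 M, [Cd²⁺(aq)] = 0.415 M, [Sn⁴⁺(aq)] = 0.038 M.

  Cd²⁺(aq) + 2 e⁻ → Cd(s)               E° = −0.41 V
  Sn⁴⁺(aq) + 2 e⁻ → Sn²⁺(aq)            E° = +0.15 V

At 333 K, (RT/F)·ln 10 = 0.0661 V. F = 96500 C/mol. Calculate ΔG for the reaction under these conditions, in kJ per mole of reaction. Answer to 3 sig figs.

−111 kJ/mol

With Sn⁴⁺/Sn²⁺ reduced at the cathode, E°cell = +0.15 − (−0.41) = +0.56 V and n = 2.
Here Q = ([Sn²⁺(aq)]·[Cd²⁺(aq)]) / [Sn⁴⁺(aq)] = 0.339 (log Q = −0.470), giving E = +0.56 − (0.0661/2)·(−0.470) = +0.5755 V.
Finally ΔG = −nFE = −(2)(96500 C/mol)(+0.5755 V) = −111 kJ/mol.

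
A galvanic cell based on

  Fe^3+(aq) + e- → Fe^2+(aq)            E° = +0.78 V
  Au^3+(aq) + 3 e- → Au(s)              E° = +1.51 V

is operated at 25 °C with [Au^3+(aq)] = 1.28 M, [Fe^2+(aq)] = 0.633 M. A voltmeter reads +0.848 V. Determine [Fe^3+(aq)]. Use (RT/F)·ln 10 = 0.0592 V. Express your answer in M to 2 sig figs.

The Au³⁺/Au couple has the larger reduction potential, so it is the cathode: E°cell = +1.51 − (+0.78) = +0.73 V and n = 3.
Rearranging E = E° − (0.0592/n)·log Q gives log Q = 3(+0.73 − (+0.848))/0.0592 = −5.980.
The balanced reaction is Au^3+(aq) + 3 Fe^2+(aq) → Au(s) + 3 Fe^3+(aq), so Q = [Fe^3+(aq)]^3 / ([Au^3+(aq)]·[Fe^2+(aq)]^3).
Isolating [Fe^3+(aq)] in Q = 10^{−5.980} yields log [Fe^3+(aq)] = −2.156, i.e. 0.0070 M.

0.0070 M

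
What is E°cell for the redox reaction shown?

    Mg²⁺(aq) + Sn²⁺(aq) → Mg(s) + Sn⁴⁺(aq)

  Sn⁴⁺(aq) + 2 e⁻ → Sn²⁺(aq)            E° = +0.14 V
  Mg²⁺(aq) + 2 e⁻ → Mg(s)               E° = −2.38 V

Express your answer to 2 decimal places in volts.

Mg²⁺(aq) gains electrons, so the Mg²⁺/Mg couple is the cathode; the Sn⁴⁺/Sn²⁺ couple is the anode.
E°cell = E°(cathode) − E°(anode) = −2.38 − (+0.14) = −2.52 V.
The negative E°cell means the reaction is non-spontaneous in the direction written.

−2.52 V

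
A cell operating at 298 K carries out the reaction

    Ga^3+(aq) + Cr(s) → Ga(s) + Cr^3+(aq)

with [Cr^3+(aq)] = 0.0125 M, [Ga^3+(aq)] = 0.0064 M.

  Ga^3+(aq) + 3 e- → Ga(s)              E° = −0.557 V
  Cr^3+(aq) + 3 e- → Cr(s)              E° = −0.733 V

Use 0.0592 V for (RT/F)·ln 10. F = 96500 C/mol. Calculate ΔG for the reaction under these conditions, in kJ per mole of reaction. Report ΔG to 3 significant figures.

The standard cell potential is −0.557 − (−0.733) = +0.176 V, with n = 3 electrons in the balanced equation.
Q = [Cr^3+(aq)] / [Ga^3+(aq)] = 1.95, so log Q = 0.291 and E = +0.176 − (0.0592/3)(0.291) = +0.1703 V.
ΔG = −nFE = −(3)(96500)(+0.1703) J/mol = −49.3 kJ/mol.

−49.3 kJ/mol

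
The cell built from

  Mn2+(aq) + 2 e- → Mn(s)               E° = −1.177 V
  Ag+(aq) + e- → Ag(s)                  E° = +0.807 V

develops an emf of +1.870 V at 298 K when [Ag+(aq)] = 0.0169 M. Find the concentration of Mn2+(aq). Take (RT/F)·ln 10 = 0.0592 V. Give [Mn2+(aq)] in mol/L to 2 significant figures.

2.0 M

The Ag⁺/Ag couple has the larger reduction potential, so it is the cathode: E°cell = +0.807 − (−1.177) = +1.984 V and n = 2.
From the Nernst equation, log Q = n(E° − E)/0.0592 = 2·(+1.984 − (+1.870))/0.0592 = 3.851.
The balanced reaction is 2 Ag+(aq) + Mn(s) → 2 Ag(s) + Mn2+(aq), so Q = [Mn2+(aq)] / [Ag+(aq)]^2.
Substituting the known concentrations and solving, log [Mn2+(aq)] = 0.307 and [Mn2+(aq)] = 2.0 M.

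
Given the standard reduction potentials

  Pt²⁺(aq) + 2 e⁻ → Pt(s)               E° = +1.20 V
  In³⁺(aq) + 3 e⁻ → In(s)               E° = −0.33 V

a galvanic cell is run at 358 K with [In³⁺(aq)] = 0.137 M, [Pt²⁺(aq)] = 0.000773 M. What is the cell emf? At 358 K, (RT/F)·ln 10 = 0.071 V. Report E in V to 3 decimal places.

+1.440 V

Since E°(Pt²⁺/Pt) > E°(In³⁺/In), Pt²⁺/Pt serves as the cathode.
E°cell = E°cat − E°an = +1.20 − (−0.33) = +1.53 V; n = 6.
For the overall reaction 3 Pt²⁺(aq) + 2 In(s) → 3 Pt(s) + 2 In³⁺(aq), Q = [In³⁺(aq)]^2 / [Pt²⁺(aq)]^3 = 4.06×10^7, giving log Q = 7.609.
By the Nernst equation, E = +1.53 − (0.071/6)·(7.609) = +1.440 V.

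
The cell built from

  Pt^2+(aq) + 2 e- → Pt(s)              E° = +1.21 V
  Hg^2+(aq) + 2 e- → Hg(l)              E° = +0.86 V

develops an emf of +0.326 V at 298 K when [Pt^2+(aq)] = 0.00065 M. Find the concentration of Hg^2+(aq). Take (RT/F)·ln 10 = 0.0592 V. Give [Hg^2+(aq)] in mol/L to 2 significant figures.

Pt²⁺/Pt is the cathode (higher E°); E°cell = +1.21 − (+0.86) = +0.35 V with n = 2.
Rearranging E = E° − (0.0592/n)·log Q gives log Q = 2(+0.35 − (+0.326))/0.0592 = 0.811.
The balanced reaction is Pt^2+(aq) + Hg(l) → Pt(s) + Hg^2+(aq), so Q = [Hg^2+(aq)] / [Pt^2+(aq)].
Substituting the known concentrations and solving, log [Hg^2+(aq)] = −2.376 and [Hg^2+(aq)] = 0.0042 M.

0.0042 M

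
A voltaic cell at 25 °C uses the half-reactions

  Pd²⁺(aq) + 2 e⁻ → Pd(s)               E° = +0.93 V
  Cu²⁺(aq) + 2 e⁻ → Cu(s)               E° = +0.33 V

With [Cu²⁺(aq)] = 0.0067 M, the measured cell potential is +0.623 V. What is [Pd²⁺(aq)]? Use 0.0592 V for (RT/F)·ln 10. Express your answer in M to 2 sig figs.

0.040 M

The Pd²⁺/Pd couple has the larger reduction potential, so it is the cathode: E°cell = +0.93 − (+0.33) = +0.60 V and n = 2.
From the Nernst equation, log Q = n(E° − E)/0.0592 = 2·(+0.60 − (+0.623))/0.0592 = −0.777.
The balanced reaction is Pd²⁺(aq) + Cu(s) → Pd(s) + Cu²⁺(aq), so Q = [Cu²⁺(aq)] / [Pd²⁺(aq)].
Solving for the unknown gives log [Pd²⁺(aq)] = −1.397, so [Pd²⁺(aq)] ≈ 0.040 M.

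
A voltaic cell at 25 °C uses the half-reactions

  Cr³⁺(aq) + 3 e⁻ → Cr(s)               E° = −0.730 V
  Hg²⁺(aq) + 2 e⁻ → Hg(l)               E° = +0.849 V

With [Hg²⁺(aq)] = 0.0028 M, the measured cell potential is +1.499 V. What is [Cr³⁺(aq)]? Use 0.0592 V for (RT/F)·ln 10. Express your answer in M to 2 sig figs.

1.7 M

The Hg²⁺/Hg couple has the larger reduction potential, so it is the cathode: E°cell = +0.849 − (−0.730) = +1.579 V and n = 6.
Since E = E° − (0.0592/n)·log Q, log Q = n(E° − E)/0.0592 = 8.108.
For 3 Hg²⁺(aq) + 2 Cr(s) → 3 Hg(l) + 2 Cr³⁺(aq), the reaction quotient is Q = [Cr³⁺(aq)]^2 / [Hg²⁺(aq)]^3.
Solving for the unknown gives log [Cr³⁺(aq)] = 0.225, so [Cr³⁺(aq)] ≈ 1.7 M.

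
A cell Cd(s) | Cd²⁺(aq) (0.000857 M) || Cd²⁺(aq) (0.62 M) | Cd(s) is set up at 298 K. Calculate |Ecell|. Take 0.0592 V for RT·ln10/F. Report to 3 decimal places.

0.085 V

For a concentration cell E°cell = 0, since both electrodes use the same couple.
The compartment with the higher Cd²⁺(aq) concentration (0.62 M) acts as the cathode; ions are reduced there and produced at the dilute (0.000857 M) anode.
With n = 2, Ecell = −(0.0592/2)·log([dilute]/[conc]) = −(0.0592/2)·log(0.000857/0.62) = +0.085 V.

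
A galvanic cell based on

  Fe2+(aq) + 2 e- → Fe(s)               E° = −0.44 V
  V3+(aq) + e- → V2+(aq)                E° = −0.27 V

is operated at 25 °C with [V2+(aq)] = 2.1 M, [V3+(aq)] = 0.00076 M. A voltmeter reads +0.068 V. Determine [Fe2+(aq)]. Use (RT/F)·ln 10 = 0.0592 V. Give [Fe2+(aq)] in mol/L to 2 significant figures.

0.00037 M

V³⁺/V²⁺ is the cathode (higher E°); E°cell = −0.27 − (−0.44) = +0.17 V with n = 2.
From the Nernst equation, log Q = n(E° − E)/0.0592 = 2·(+0.17 − (+0.068))/0.0592 = 3.446.
The balanced reaction is 2 V3+(aq) + Fe(s) → 2 V2+(aq) + Fe2+(aq), so Q = ([V2+(aq)]^2·[Fe2+(aq)]) / [V3+(aq)]^2.
Isolating [Fe2+(aq)] in Q = 10^{3.446} yields log [Fe2+(aq)] = −3.437, i.e. 0.00037 M.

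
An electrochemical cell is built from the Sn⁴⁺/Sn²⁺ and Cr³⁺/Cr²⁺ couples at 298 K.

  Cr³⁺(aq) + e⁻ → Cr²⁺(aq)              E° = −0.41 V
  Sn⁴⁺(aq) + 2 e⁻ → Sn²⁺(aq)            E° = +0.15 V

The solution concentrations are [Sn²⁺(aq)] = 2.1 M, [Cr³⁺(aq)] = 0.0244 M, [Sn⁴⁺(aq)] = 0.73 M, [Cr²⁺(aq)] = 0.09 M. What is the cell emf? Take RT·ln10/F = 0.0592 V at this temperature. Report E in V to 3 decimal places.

The Sn⁴⁺/Sn²⁺ couple has the more positive E°, so it is the cathode; Cr³⁺/Cr²⁺ is the anode.
E°cell = +0.15 − (−0.41) = +0.56 V, with n = 2 electrons transferred.
The balanced reaction is Sn⁴⁺(aq) + 2 Cr²⁺(aq) → Sn²⁺(aq) + 2 Cr³⁺(aq), so Q = ([Sn²⁺(aq)]·[Cr³⁺(aq)]^2) / ([Sn⁴⁺(aq)]·[Cr²⁺(aq)]^2) = 0.211 and log Q = −0.675.
E = E° − (0.0592/n)·log Q = +0.56 − (0.0592/2)(−0.675) = +0.580 V.

+0.580 V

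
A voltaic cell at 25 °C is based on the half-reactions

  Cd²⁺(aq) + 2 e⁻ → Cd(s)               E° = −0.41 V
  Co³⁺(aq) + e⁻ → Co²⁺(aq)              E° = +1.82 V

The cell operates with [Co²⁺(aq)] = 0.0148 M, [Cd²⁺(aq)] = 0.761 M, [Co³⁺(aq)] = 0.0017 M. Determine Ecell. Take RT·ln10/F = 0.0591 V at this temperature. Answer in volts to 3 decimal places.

+2.178 V

Co³⁺/Co²⁺ is reduced (cathode, E° = +1.82 V) and Cd²⁺/Cd is oxidized (anode).
E°cell = E°cat − E°an = +1.82 − (−0.41) = +2.23 V; n = 2.
Balancing gives 2 Co³⁺(aq) + Cd(s) → 2 Co²⁺(aq) + Cd²⁺(aq); hence Q = ([Co²⁺(aq)]^2·[Cd²⁺(aq)]) / [Co³⁺(aq)]^2 = 57.7 (log Q = 1.761).
By the Nernst equation, E = +2.23 − (0.0591/2)·(1.761) = +2.178 V.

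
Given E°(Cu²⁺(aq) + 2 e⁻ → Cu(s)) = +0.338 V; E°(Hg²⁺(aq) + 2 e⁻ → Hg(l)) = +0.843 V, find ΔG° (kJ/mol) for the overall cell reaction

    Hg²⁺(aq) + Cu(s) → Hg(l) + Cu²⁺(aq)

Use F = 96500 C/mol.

In the reaction as written Hg²⁺(aq) is reduced, so the Hg²⁺/Hg couple is the cathode and Cu²⁺/Cu is the anode.
E°cell = +0.843 − (+0.338) = +0.505 V; balancing electrons gives n = 2.
ΔG° = −nFE°cell = −(2)(96500)(+0.505) J/mol = −97.5 kJ/mol.

−97.5 kJ/mol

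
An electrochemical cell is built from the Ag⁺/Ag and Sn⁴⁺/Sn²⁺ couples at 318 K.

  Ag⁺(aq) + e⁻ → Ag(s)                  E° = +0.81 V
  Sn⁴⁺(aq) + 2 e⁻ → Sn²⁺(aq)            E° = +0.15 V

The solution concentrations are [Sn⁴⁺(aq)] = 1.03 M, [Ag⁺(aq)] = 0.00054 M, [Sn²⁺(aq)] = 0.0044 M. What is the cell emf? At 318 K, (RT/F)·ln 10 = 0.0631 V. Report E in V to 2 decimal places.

+0.38 V

Since E°(Ag⁺/Ag) > E°(Sn⁴⁺/Sn²⁺), Ag⁺/Ag serves as the cathode.
E°cell = E°cat − E°an = +0.81 − (+0.15) = +0.66 V; n = 2.
The balanced reaction is 2 Ag⁺(aq) + Sn²⁺(aq) → 2 Ag(s) + Sn⁴⁺(aq), so Q = [Sn⁴⁺(aq)] / ([Ag⁺(aq)]^2·[Sn²⁺(aq)]) = 8.03×10^8 and log Q = 8.905.
Applying E = E° − (RT ln10/nF)·log Q gives +0.66 − (0.0631/2)(8.905) = +0.38 V.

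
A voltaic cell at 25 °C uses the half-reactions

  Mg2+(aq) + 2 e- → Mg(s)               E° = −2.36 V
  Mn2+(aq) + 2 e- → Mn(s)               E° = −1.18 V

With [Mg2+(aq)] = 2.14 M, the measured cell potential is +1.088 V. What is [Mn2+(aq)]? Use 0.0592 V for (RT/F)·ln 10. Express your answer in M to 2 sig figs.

The Mn²⁺/Mn couple has the larger reduction potential, so it is the cathode: E°cell = −1.18 − (−2.36) = +1.18 V and n = 2.
From the Nernst equation, log Q = n(E° − E)/0.0592 = 2·(+1.18 − (+1.088))/0.0592 = 3.108.
For Mn2+(aq) + Mg(s) → Mn(s) + Mg2+(aq), the reaction quotient is Q = [Mg2+(aq)] / [Mn2+(aq)].
Solving for the unknown gives log [Mn2+(aq)] = −2.778, so [Mn2+(aq)] ≈ 0.0017 M.

0.0017 M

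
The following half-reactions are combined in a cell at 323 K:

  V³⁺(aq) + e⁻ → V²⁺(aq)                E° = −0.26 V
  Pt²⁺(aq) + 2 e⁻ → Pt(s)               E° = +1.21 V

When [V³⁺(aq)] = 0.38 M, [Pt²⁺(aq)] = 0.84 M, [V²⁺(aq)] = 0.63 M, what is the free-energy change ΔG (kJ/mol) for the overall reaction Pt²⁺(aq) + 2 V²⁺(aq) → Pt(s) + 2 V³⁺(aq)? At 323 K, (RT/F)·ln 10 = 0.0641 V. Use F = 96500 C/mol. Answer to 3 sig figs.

With Pt²⁺/Pt reduced at the cathode, E°cell = +1.21 − (−0.26) = +1.47 V and n = 2.
Q = [V³⁺(aq)]^2 / ([Pt²⁺(aq)]·[V²⁺(aq)]^2) = 0.433, so log Q = −0.363 and E = +1.47 − (0.0641/2)(−0.363) = +1.4816 V.
Then ΔG = −nFE = −2 × 96500 × +1.4816 J/mol = −286 kJ/mol.

−286 kJ/mol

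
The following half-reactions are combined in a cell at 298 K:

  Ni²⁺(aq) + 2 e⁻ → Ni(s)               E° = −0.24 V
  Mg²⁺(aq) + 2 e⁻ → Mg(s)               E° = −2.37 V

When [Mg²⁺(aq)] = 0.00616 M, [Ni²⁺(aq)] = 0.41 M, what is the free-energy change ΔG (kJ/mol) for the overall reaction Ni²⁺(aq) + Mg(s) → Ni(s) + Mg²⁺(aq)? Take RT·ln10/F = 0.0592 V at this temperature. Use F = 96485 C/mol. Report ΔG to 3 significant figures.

−421 kJ/mol

The standard cell potential is −0.24 − (−2.37) = +2.13 V, with n = 2 electrons in the balanced equation.
Here Q = [Mg²⁺(aq)] / [Ni²⁺(aq)] = 0.015 (log Q = −1.823), giving E = +2.13 − (0.0592/2)·(−1.823) = +2.1840 V.
ΔG = −nFE = −(2)(96485)(+2.1840) J/mol = −421 kJ/mol.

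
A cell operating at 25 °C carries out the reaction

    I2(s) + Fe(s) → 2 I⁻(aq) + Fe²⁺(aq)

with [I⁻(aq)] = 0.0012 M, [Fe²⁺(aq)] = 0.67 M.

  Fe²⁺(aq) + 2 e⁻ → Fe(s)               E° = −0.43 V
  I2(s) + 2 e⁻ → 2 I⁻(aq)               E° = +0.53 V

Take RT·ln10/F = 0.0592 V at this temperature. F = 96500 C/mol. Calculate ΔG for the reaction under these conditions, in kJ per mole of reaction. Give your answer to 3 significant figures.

With I₂/I⁻ reduced at the cathode, E°cell = +0.53 − (−0.43) = +0.96 V and n = 2.
Q = [I⁻(aq)]^2·[Fe²⁺(aq)] = 9.65×10^−7, so log Q = −6.016 and E = +0.96 − (0.0592/2)(−6.016) = +1.1381 V.
Then ΔG = −nFE = −2 × 96500 × +1.1381 J/mol = −220 kJ/mol.

−220 kJ/mol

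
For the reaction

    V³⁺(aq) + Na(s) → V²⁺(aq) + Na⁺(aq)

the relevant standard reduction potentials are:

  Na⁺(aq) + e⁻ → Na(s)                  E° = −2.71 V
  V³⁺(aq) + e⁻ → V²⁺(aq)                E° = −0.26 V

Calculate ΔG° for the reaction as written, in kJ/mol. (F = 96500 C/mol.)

In the reaction as written V³⁺(aq) is reduced, so the V³⁺/V²⁺ couple is the cathode and Na⁺/Na is the anode.
E°cell = −0.26 − (−2.71) = +2.45 V; balancing electrons gives n = 1.
ΔG° = −nFE°cell = −(1)(96500)(+2.45) J/mol = −236 kJ/mol.

−236 kJ/mol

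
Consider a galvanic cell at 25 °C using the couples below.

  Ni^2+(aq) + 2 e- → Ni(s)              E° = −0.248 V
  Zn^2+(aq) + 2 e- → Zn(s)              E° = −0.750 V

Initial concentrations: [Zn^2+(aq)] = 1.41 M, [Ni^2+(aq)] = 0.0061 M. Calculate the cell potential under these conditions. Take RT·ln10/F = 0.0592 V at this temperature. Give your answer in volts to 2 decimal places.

The Ni²⁺/Ni couple has the more positive E°, so it is the cathode; Zn²⁺/Zn is the anode.
E°cell = E°cat − E°an = −0.248 − (−0.750) = +0.502 V; n = 2.
Balancing gives Ni^2+(aq) + Zn(s) → Ni(s) + Zn^2+(aq); hence Q = [Zn^2+(aq)] / [Ni^2+(aq)] = 231 (log Q = 2.364).
E = E° − (0.0592/n)·log Q = +0.502 − (0.0592/2)(2.364) = +0.43 V.

+0.43 V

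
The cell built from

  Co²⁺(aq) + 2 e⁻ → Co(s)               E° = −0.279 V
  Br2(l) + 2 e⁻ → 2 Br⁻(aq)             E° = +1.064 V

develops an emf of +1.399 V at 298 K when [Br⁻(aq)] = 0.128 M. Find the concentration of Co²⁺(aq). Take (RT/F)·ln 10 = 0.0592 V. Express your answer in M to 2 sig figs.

Br₂/Br⁻ is the cathode (higher E°); E°cell = +1.064 − (−0.279) = +1.343 V with n = 2.
From the Nernst equation, log Q = n(E° − E)/0.0592 = 2·(+1.343 − (+1.399))/0.0592 = −1.892.
The balanced reaction is Br2(l) + Co(s) → 2 Br⁻(aq) + Co²⁺(aq), so Q = [Br⁻(aq)]^2·[Co²⁺(aq)].
Solving for the unknown gives log [Co²⁺(aq)] = −0.106, so [Co²⁺(aq)] ≈ 0.78 M.

0.78 M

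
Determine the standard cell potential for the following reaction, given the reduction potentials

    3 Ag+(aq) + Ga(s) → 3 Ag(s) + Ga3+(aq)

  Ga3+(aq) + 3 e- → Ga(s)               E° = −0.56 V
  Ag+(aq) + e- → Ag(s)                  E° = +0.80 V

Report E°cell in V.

In the reaction as written, Ag+(aq) is reduced (cathode) and Ga3+(aq) is produced by oxidation at the anode.
E°cell = E°(cathode) − E°(anode) = +0.80 − (−0.56) = +1.36 V.
The positive value indicates the reaction is spontaneous as written.

+1.36 V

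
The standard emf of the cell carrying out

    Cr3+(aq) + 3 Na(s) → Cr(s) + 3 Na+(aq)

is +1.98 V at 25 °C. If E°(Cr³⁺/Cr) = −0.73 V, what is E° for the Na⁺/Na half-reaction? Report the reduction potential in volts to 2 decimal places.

In the reaction as written the Cr³⁺/Cr couple is reduced (cathode) and Na⁺/Na is oxidized (anode), so E°cell = E°(Cr³⁺/Cr) − E°(Na⁺/Na).
E°(Na⁺/Na) = E°(cathode) − E°cell = −0.73 − (+1.98) = −2.71 V.

−2.71 V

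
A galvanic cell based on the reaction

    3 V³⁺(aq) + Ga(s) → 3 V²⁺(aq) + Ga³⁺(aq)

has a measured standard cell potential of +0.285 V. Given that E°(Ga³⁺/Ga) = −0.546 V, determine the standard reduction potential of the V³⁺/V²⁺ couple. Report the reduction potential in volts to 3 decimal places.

−0.261 V

In the reaction as written the V³⁺/V²⁺ couple is reduced (cathode) and Ga³⁺/Ga is oxidized (anode), so E°cell = E°(V³⁺/V²⁺) − E°(Ga³⁺/Ga).
E°(V³⁺/V²⁺) = E°cell + E°(anode) = +0.285 + (−0.546) = −0.261 V.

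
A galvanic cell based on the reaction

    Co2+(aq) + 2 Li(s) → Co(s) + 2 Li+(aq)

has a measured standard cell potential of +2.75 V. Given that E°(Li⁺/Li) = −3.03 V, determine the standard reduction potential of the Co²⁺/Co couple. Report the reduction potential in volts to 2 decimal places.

In the reaction as written the Co²⁺/Co couple is reduced (cathode) and Li⁺/Li is oxidized (anode), so E°cell = E°(Co²⁺/Co) − E°(Li⁺/Li).
E°(Co²⁺/Co) = E°cell + E°(anode) = +2.75 + (−3.03) = −0.28 V.

−0.28 V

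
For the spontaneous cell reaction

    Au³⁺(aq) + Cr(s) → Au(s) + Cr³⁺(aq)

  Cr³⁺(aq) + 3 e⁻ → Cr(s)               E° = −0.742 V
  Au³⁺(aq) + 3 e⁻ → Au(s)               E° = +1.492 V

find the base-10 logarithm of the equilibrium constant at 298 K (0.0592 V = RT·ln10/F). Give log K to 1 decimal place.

log K = 113.2

The Au³⁺/Au couple is reduced (cathode); E°cell = +1.492 − (−0.742) = +2.234 V with n = 3.
At equilibrium E = 0, so log K = nE°cell / 0.0592 = (3)(+2.234) / 0.0592 = 113.2.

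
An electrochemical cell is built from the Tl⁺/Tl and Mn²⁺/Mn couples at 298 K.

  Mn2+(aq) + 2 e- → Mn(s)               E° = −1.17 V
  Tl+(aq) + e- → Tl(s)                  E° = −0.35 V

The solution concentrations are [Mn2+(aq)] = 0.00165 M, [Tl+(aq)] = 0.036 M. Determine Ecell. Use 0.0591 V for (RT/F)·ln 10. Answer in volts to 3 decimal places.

The Tl⁺/Tl couple has the more positive E°, so it is the cathode; Mn²⁺/Mn is the anode.
E°cell = E°cat − E°an = −0.35 − (−1.17) = +0.82 V; n = 2.
Balancing gives 2 Tl+(aq) + Mn(s) → 2 Tl(s) + Mn2+(aq); hence Q = [Mn2+(aq)] / [Tl+(aq)]^2 = 1.27 (log Q = 0.105).
By the Nernst equation, E = +0.82 − (0.0591/2)·(0.105) = +0.817 V.

+0.817 V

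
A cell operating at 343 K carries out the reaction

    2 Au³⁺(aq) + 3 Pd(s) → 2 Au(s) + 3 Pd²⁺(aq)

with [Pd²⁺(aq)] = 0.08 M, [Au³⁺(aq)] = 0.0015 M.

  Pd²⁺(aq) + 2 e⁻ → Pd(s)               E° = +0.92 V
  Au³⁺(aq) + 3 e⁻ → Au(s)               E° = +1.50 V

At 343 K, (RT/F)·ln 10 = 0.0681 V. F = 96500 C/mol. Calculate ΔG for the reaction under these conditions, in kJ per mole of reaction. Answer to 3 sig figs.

With Au³⁺/Au reduced at the cathode, E°cell = +1.50 − (+0.92) = +0.58 V and n = 6.
Q = [Pd²⁺(aq)]^3 / [Au³⁺(aq)]^2 = 228, so log Q = 2.357 and E = +0.58 − (0.0681/6)(2.357) = +0.5532 V.
Then ΔG = −nFE = −6 × 96500 × +0.5532 J/mol = −320 kJ/mol.

−320 kJ/mol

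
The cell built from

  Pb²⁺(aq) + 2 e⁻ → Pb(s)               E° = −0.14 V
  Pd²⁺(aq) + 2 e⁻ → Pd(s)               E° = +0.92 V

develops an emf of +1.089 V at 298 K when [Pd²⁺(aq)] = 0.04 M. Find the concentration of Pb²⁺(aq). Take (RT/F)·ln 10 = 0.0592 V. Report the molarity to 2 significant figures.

0.0042 M

Pd²⁺/Pd is the cathode (higher E°); E°cell = +0.92 − (−0.14) = +1.06 V with n = 2.
Rearranging E = E° − (0.0592/n)·log Q gives log Q = 2(+1.06 − (+1.089))/0.0592 = −0.980.
The balanced reaction is Pd²⁺(aq) + Pb(s) → Pd(s) + Pb²⁺(aq), so Q = [Pb²⁺(aq)] / [Pd²⁺(aq)].
Substituting the known concentrations and solving, log [Pb²⁺(aq)] = −2.378 and [Pb²⁺(aq)] = 0.0042 M.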